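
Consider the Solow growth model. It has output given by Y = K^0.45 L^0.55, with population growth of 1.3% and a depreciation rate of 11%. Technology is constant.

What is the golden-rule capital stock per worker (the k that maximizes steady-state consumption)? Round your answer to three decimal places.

The golden rule sets f'(k) = n + δ, i.e. α·k^(α−1) = n + δ.
So k^(1−α) = α / (n + δ) = 0.45 / 0.123 = 3.6585.
k_gold = 3.6585^(1/0.55) ≈ 10.5727

k_gold ≈ 10.573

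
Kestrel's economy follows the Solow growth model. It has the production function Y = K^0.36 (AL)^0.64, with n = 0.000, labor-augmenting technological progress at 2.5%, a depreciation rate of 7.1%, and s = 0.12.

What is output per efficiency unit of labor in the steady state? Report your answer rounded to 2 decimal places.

In steady state, investment equals break-even investment: s·k^α = (n + g + δ)·k.
Rearranging, k^(1−α) = s / (n + g + δ).
k^0.64 = 0.12 / (0.000 + 0.025 + 0.071) = 0.12 / 0.096 = 1.2500
k* = 1.2500^(1/0.64) ≈ 1.4172
y* = (k*)^α = 1.4172^0.36 ≈ 1.1337

y* ≈ 1.13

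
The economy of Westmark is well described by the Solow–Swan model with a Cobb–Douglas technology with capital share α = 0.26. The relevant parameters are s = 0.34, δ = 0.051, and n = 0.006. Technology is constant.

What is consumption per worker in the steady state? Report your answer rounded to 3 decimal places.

In steady state, investment equals break-even investment: s·k^α = (n + δ)·k.
Rearranging, k^(1−α) = s / (n + δ).
k^0.74 = 0.34 / (0.006 + 0.051) = 0.34 / 0.057 = 5.9649
k* = 5.9649^(1/0.74) ≈ 11.1715
y* = (k*)^α = 11.1715^0.26 ≈ 1.8729
c* = (1 − s)·y* = (1 − 0.34) × 1.8729 ≈ 1.2361

c* = 1.236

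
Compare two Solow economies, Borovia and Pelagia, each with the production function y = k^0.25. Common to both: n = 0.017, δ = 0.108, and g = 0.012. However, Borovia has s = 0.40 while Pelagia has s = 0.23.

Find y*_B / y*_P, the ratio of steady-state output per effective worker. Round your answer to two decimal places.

Steady-state y* = [s/(n + g + δ)]^(α/(1−α)), so the ratio is [ (s_B/(n + g + δ)_B) / (s_P/(n + g + δ)_P) ]^0.3333.
s_B/(n + g + δ)_B = 0.40/0.137 = 2.9197; s_P/(n + g + δ)_P = 0.23/0.137 = 1.6788.
Ratio = (2.9197/1.6788)^0.3333 = 1.7392^0.3333 ≈ 1.2026

y*_B / y*_P ≈ 1.20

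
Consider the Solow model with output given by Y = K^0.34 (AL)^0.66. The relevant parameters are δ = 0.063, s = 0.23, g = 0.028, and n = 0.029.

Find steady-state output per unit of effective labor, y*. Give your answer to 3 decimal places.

y* = 1.398

Steady state requires s·f(k) = (n + g + δ)·k, i.e. s·k^α = (n + g + δ)·k.
Rearranging, k^(1−α) = s / (n + g + δ).
k^0.66 = 0.23 / (0.029 + 0.028 + 0.063) = 0.23 / 0.120 = 1.9167
k* = 1.9167^(1/0.66) ≈ 2.6799
y* = (k*)^α = 2.6799^0.34 ≈ 1.3982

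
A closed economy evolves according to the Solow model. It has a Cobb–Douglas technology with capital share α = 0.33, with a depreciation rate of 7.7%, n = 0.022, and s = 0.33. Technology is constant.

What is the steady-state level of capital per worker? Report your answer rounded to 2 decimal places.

Steady state requires s·f(k) = (n + δ)·k, i.e. s·k^α = (n + δ)·k.
Rearranging, k^(1−α) = s / (n + δ).
k^0.67 = 0.33 / (0.022 + 0.077) = 0.33 / 0.099 = 3.3333
k* = 3.3333^(1/0.67) ≈ 6.0313

k* ≈ 6.03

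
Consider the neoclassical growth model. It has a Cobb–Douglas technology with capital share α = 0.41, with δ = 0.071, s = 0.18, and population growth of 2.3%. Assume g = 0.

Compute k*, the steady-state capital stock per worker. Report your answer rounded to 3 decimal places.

k* ≈ 3.008

Steady state requires s·f(k) = (n + δ)·k, i.e. s·k^α = (n + δ)·k.
Rearranging, k^(1−α) = s / (n + δ).
k^0.59 = 0.18 / (0.023 + 0.071) = 0.18 / 0.094 = 1.9149
k* = 1.9149^(1/0.59) ≈ 3.0076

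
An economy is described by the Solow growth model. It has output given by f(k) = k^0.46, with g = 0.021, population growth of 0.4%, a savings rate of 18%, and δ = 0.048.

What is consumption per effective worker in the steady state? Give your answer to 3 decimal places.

c* ≈ 1.769

At the steady state, Δk = 0, so s·k^α = (n + g + δ)·k.
Dividing both sides by k: k^(1−α) = s / (n + g + δ).
k^0.54 = 0.18 / (0.004 + 0.021 + 0.048) = 0.18 / 0.073 = 2.4658
k* = 2.4658^(1/0.54) ≈ 5.3192
y* = (k*)^α = 5.3192^0.46 ≈ 2.1572
c* = (1 − s)·y* = (1 − 0.18) × 2.1572 ≈ 1.7689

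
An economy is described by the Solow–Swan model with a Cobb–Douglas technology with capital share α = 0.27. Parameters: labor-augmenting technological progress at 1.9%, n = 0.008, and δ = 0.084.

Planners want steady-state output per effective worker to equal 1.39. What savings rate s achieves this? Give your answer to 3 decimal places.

s ≈ 0.270

In steady state, investment equals break-even investment: s·k^α = (n + g + δ)·k.
Since y* = [s/(n + g + δ)]^(α/(1−α)), we have s/(n + g + δ) = (y*)^((1−α)/α) = 1.39^2.7037 = 2.4360.
Therefore s = 2.4360 × (n + g + δ) = 2.4360 × 0.111 = 0.2704.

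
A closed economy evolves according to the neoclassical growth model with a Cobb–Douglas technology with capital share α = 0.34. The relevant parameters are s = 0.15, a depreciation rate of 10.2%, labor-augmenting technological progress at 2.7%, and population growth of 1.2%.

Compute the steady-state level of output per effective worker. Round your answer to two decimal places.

y* = 1.03

Steady state requires s·f(k) = (n + g + δ)·k, i.e. s·k^α = (n + g + δ)·k.
Rearranging, k^(1−α) = s / (n + g + δ).
k^0.66 = 0.15 / (0.012 + 0.027 + 0.102) = 0.15 / 0.141 = 1.0638
k* = 1.0638^(1/0.66) ≈ 1.0982
y* = (k*)^α = 1.0982^0.34 ≈ 1.0324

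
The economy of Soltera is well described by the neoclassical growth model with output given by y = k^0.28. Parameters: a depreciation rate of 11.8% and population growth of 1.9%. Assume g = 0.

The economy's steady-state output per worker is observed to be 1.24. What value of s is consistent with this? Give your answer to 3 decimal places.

Steady state requires s·f(k) = (n + δ)·k, i.e. s·k^α = (n + δ)·k.
Since y* = [s/(n + δ)]^(α/(1−α)), we have s/(n + δ) = (y*)^((1−α)/α) = 1.24^2.5714 = 1.7387.
Therefore s = 1.7387 × (n + δ) = 1.7387 × 0.137 = 0.2382.

s ≈ 0.238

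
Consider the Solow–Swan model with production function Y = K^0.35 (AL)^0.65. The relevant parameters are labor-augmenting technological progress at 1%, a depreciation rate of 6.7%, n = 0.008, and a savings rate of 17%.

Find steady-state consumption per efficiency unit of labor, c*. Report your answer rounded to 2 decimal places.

c* ≈ 1.21

In steady state, investment equals break-even investment: s·k^α = (n + g + δ)·k.
Dividing both sides by k: k^(1−α) = s / (n + g + δ).
k^0.65 = 0.17 / (0.008 + 0.010 + 0.067) = 0.17 / 0.085 = 2.0000
k* = 2.0000^(1/0.65) ≈ 2.9048
y* = (k*)^α = 2.9048^0.35 ≈ 1.4524
c* = (1 − s)·y* = (1 − 0.17) × 1.4524 ≈ 1.2055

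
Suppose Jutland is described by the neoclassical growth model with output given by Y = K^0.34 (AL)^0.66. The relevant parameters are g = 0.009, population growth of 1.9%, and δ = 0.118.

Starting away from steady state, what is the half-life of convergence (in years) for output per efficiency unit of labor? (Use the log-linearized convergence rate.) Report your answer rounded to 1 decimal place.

half-life ≈ 7.2 years

Near the steady state the convergence rate is λ = (1 − α)(n + g + δ).
λ = (1 − 0.34) × 0.146 = 0.66 × 0.146 = 0.09636
Half-life = ln 2 / λ = 0.6931 / 0.09636 ≈ 7.19 years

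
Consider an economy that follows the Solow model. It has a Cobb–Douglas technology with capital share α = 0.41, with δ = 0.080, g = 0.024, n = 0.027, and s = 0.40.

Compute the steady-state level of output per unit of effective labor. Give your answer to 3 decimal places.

y* = 2.172

At the steady state, Δk = 0, so s·k^α = (n + g + δ)·k.
Rearranging, k^(1−α) = s / (n + g + δ).
k^0.59 = 0.40 / (0.027 + 0.024 + 0.080) = 0.40 / 0.131 = 3.0534
k* = 3.0534^(1/0.59) ≈ 6.6323
y* = (k*)^α = 6.6323^0.41 ≈ 2.1721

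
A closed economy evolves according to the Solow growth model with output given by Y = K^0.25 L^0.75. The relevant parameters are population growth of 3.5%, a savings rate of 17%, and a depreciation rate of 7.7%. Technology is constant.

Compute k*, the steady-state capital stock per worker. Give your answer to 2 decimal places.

Steady state requires s·f(k) = (n + δ)·k, i.e. s·k^α = (n + δ)·k.
Rearranging, k^(1−α) = s / (n + δ).
k^0.75 = 0.17 / (0.035 + 0.077) = 0.17 / 0.112 = 1.5179
k* = 1.5179^(1/0.75) ≈ 1.7444

k* = 1.74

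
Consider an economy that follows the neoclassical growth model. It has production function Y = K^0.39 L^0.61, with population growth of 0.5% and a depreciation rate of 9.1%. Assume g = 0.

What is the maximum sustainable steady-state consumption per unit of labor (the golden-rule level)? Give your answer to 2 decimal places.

c_gold ≈ 1.49

At the golden rule, f'(k) = n + δ, so α·k^(α−1) = n + δ and k_gold = (α/(n + δ))^(1/(1−α)).
k_gold = (0.39/0.096)^(1/0.61) = 4.0625^1.6393 ≈ 9.9539
c_gold = f(k_gold) − (n + δ)·k_gold = 2.4503 − 0.096×9.9539 ≈ 1.4947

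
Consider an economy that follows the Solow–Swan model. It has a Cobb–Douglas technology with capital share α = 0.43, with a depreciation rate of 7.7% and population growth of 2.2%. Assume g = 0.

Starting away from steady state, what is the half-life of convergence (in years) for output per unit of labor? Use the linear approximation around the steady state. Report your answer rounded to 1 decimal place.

Near the steady state the convergence rate is λ = (1 − α)(n + δ).
λ = (1 − 0.43) × 0.099 = 0.57 × 0.099 = 0.05643
Half-life = ln 2 / λ = 0.6931 / 0.05643 ≈ 12.28 years

half-life ≈ 12.3 years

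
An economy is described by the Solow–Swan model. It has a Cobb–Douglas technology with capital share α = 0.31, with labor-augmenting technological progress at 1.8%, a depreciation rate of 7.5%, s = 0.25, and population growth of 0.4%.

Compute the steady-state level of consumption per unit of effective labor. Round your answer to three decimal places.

Steady state requires s·f(k) = (n + g + δ)·k, i.e. s·k^α = (n + g + δ)·k.
Dividing both sides by k: k^(1−α) = s / (n + g + δ).
k^0.69 = 0.25 / (0.004 + 0.018 + 0.075) = 0.25 / 0.097 = 2.5773
k* = 2.5773^(1/0.69) ≈ 3.9436
y* = (k*)^α = 3.9436^0.31 ≈ 1.5301
c* = (1 − s)·y* = (1 − 0.25) × 1.5301 ≈ 1.1476

c* ≈ 1.148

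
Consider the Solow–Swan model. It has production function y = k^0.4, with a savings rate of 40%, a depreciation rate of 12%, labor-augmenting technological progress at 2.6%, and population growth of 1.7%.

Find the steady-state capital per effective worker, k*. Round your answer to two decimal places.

k* ≈ 4.46

In steady state, investment equals break-even investment: s·k^α = (n + g + δ)·k.
Dividing both sides by k: k^(1−α) = s / (n + g + δ).
k^0.6 = 0.40 / (0.017 + 0.026 + 0.120) = 0.40 / 0.163 = 2.4540
k* = 2.4540^(1/0.6) ≈ 4.4647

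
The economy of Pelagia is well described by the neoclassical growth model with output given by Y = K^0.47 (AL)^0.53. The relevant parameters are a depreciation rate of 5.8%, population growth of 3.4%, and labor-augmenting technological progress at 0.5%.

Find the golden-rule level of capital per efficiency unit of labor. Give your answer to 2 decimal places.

k_gold ≈ 19.64

The golden rule sets f'(k) = n + g + δ, i.e. α·k^(α−1) = n + g + δ.
So k^(1−α) = α / (n + g + δ) = 0.47 / 0.097 = 4.8454.
k_gold = 4.8454^(1/0.53) ≈ 19.6370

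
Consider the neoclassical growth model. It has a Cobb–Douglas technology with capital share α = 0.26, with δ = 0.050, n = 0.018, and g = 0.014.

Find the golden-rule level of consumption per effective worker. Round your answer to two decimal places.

At the golden rule, f'(k) = n + g + δ, so α·k^(α−1) = n + g + δ and k_gold = (α/(n + g + δ))^(1/(1−α)).
k_gold = (0.26/0.082)^(1/0.74) = 3.1707^1.3514 ≈ 4.7562
c_gold = f(k_gold) − (n + g + δ)·k_gold = 1.5000 − 0.082×4.7562 ≈ 1.1100

c_gold ≈ 1.11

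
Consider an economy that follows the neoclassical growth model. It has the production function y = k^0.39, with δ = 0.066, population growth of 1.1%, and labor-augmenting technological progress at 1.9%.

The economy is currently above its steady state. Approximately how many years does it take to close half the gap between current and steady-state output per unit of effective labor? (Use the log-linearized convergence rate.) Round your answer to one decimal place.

about 11.8 years

Near the steady state the convergence rate is λ = (1 − α)(n + g + δ).
λ = (1 − 0.39) × 0.096 = 0.61 × 0.096 = 0.05856
Half-life = ln 2 / λ = 0.6931 / 0.05856 ≈ 11.84 years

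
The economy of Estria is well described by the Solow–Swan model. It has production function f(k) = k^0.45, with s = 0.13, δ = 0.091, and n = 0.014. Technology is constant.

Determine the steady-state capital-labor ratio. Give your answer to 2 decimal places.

k* = 1.47

In steady state, investment equals break-even investment: s·k^α = (n + δ)·k.
Dividing both sides by k: k^(1−α) = s / (n + δ).
k^0.55 = 0.13 / (0.014 + 0.091) = 0.13 / 0.105 = 1.2381
k* = 1.2381^(1/0.55) ≈ 1.4745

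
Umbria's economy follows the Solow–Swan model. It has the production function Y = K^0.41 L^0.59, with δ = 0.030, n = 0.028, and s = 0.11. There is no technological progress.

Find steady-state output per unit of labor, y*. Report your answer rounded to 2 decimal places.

In steady state, investment equals break-even investment: s·k^α = (n + δ)·k.
Rearranging, k^(1−α) = s / (n + δ).
k^0.59 = 0.11 / (0.028 + 0.030) = 0.11 / 0.058 = 1.8966
k* = 1.8966^(1/0.59) ≈ 2.9590
y* = (k*)^α = 2.9590^0.41 ≈ 1.5602

y* ≈ 1.56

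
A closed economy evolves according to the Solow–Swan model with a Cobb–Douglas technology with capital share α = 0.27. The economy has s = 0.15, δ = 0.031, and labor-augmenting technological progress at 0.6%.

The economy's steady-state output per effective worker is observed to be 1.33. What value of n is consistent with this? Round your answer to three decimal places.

At the steady state, Δk = 0, so s·k^α = (n + g + δ)·k.
Since y* = [s/(n + g + δ)]^(α/(1−α)), we have s/(n + g + δ) = (y*)^((1−α)/α) = 1.33^2.7037 = 2.1620.
Therefore n + g + δ = s / 2.1620 = 0.15 / 2.1620 = 0.0694, so n = 0.0694 − 0.037 = 0.0324.

n ≈ 0.032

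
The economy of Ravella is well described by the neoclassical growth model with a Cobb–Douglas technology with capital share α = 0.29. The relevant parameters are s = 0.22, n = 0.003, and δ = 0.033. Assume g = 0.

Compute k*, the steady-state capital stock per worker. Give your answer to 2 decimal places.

k* = 12.80

Steady state requires s·f(k) = (n + δ)·k, i.e. s·k^α = (n + δ)·k.
Rearranging, k^(1−α) = s / (n + δ).
k^0.71 = 0.22 / (0.003 + 0.033) = 0.22 / 0.036 = 6.1111
k* = 6.1111^(1/0.71) ≈ 12.8000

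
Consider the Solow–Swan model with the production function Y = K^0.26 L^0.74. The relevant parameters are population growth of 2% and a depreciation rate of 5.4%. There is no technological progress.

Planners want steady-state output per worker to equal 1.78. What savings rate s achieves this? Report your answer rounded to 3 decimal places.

s ≈ 0.382

Steady state requires s·f(k) = (n + δ)·k, i.e. s·k^α = (n + δ)·k.
Since y* = [s/(n + δ)]^(α/(1−α)), we have s/(n + δ) = (y*)^((1−α)/α) = 1.78^2.8462 = 5.1611.
Therefore s = 5.1611 × (n + δ) = 5.1611 × 0.074 = 0.3819.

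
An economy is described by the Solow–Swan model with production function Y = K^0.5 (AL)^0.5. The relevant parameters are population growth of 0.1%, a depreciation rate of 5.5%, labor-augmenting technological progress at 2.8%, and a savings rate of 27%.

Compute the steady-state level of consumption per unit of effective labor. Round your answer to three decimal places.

Steady state requires s·f(k) = (n + g + δ)·k, i.e. s·k^α = (n + g + δ)·k.
Dividing both sides by k: k^(1−α) = s / (n + g + δ).
k^0.5 = 0.27 / (0.001 + 0.028 + 0.055) = 0.27 / 0.084 = 3.2143
k* = 3.2143^(1/0.5) ≈ 10.3317
y* = (k*)^α = 10.3317^0.5 ≈ 3.2143
c* = (1 − s)·y* = (1 − 0.27) × 3.2143 ≈ 2.3464

c* = 2.346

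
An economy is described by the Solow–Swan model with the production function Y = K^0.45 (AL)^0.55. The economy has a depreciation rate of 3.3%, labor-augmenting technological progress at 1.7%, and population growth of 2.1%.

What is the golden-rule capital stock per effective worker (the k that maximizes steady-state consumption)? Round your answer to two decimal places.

The golden rule sets f'(k) = n + g + δ, i.e. α·k^(α−1) = n + g + δ.
So k^(1−α) = α / (n + g + δ) = 0.45 / 0.071 = 6.3380.
k_gold = 6.3380^(1/0.55) ≈ 28.7141

k_gold ≈ 28.71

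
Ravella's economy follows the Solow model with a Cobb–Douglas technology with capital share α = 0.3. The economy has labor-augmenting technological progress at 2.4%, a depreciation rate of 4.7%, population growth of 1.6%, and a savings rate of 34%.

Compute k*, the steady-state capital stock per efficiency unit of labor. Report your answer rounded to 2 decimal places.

Steady state requires s·f(k) = (n + g + δ)·k, i.e. s·k^α = (n + g + δ)·k.
Rearranging, k^(1−α) = s / (n + g + δ).
k^0.7 = 0.34 / (0.016 + 0.024 + 0.047) = 0.34 / 0.087 = 3.9080
k* = 3.9080^(1/0.7) ≈ 7.0089

k* ≈ 7.01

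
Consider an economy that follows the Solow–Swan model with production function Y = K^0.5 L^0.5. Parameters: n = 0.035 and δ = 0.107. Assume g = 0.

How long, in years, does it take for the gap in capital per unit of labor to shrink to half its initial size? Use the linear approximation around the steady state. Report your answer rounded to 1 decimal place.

Near the steady state the convergence rate is λ = (1 − α)(n + δ).
λ = (1 − 0.5) × 0.142 = 0.5 × 0.142 = 0.0710
Half-life = ln 2 / λ = 0.6931 / 0.0710 ≈ 9.76 years

half-life ≈ 9.8 years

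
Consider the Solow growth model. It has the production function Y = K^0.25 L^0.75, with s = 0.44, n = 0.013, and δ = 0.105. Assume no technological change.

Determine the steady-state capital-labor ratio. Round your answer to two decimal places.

Steady state requires s·f(k) = (n + δ)·k, i.e. s·k^α = (n + δ)·k.
Dividing both sides by k: k^(1−α) = s / (n + δ).
k^0.75 = 0.44 / (0.013 + 0.105) = 0.44 / 0.118 = 3.7288
k* = 3.7288^(1/0.75) ≈ 5.7822

k* = 5.78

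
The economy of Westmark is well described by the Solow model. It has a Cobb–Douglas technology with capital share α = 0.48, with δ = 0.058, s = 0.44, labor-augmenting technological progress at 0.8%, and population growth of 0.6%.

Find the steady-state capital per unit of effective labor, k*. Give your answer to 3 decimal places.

k* = 32.491

In steady state, investment equals break-even investment: s·k^α = (n + g + δ)·k.
Dividing both sides by k: k^(1−α) = s / (n + g + δ).
k^0.52 = 0.44 / (0.006 + 0.008 + 0.058) = 0.44 / 0.072 = 6.1111
k* = 6.1111^(1/0.52) ≈ 32.4914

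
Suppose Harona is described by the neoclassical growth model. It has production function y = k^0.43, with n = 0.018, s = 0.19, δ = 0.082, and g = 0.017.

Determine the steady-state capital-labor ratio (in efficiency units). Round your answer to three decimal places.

k* = 2.341

In steady state, investment equals break-even investment: s·k^α = (n + g + δ)·k.
Rearranging, k^(1−α) = s / (n + g + δ).
k^0.57 = 0.19 / (0.018 + 0.017 + 0.082) = 0.19 / 0.117 = 1.6239
k* = 1.6239^(1/0.57) ≈ 2.3410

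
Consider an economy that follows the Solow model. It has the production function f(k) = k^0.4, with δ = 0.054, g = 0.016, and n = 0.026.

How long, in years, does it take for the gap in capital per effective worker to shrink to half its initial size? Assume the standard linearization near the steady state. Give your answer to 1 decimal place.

t_½ ≈ 12.0 years

Near the steady state the convergence rate is λ = (1 − α)(n + g + δ).
λ = (1 − 0.4) × 0.096 = 0.6 × 0.096 = 0.0576
Half-life = ln 2 / λ = 0.6931 / 0.0576 ≈ 12.03 years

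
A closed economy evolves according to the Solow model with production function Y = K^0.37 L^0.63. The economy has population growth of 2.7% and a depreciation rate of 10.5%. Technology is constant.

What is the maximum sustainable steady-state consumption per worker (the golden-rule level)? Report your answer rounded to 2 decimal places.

At the golden rule, f'(k) = n + δ, so α·k^(α−1) = n + δ and k_gold = (α/(n + δ))^(1/(1−α)).
k_gold = (0.37/0.132)^(1/0.63) = 2.8030^1.5873 ≈ 5.1347
c_gold = f(k_gold) − (n + δ)·k_gold = 1.8319 − 0.132×5.1347 ≈ 1.1541

c_gold ≈ 1.15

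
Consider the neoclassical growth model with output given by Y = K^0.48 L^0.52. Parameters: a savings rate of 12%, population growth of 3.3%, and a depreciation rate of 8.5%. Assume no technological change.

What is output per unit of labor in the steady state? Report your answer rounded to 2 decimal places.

At the steady state, Δk = 0, so s·k^α = (n + δ)·k.
Dividing both sides by k: k^(1−α) = s / (n + δ).
k^0.52 = 0.12 / (0.033 + 0.085) = 0.12 / 0.118 = 1.0169
k* = 1.0169^(1/0.52) ≈ 1.0328
y* = (k*)^α = 1.0328^0.48 ≈ 1.0156

y* ≈ 1.02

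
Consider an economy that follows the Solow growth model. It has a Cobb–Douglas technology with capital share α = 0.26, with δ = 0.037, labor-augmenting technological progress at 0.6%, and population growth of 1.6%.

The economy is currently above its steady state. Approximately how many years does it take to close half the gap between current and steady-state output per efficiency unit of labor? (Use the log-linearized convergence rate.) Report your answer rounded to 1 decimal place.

Near the steady state the convergence rate is λ = (1 − α)(n + g + δ).
λ = (1 − 0.26) × 0.059 = 0.74 × 0.059 = 0.04366
Half-life = ln 2 / λ = 0.6931 / 0.04366 ≈ 15.87 years

half-life ≈ 15.9 years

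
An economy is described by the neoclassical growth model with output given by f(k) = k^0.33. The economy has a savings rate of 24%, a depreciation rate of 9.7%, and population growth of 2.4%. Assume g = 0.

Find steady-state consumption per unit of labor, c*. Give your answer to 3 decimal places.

Steady state requires s·f(k) = (n + δ)·k, i.e. s·k^α = (n + δ)·k.
Rearranging, k^(1−α) = s / (n + δ).
k^0.67 = 0.24 / (0.024 + 0.097) = 0.24 / 0.121 = 1.9835
k* = 1.9835^(1/0.67) ≈ 2.7793
y* = (k*)^α = 2.7793^0.33 ≈ 1.4012
c* = (1 − s)·y* = (1 − 0.24) × 1.4012 ≈ 1.0649

c* ≈ 1.065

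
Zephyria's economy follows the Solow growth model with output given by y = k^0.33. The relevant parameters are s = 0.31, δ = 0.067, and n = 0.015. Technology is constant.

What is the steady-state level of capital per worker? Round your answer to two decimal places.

k* = 7.28

In steady state, investment equals break-even investment: s·k^α = (n + δ)·k.
Dividing both sides by k: k^(1−α) = s / (n + δ).
k^0.67 = 0.31 / (0.015 + 0.067) = 0.31 / 0.082 = 3.7805
k* = 3.7805^(1/0.67) ≈ 7.2780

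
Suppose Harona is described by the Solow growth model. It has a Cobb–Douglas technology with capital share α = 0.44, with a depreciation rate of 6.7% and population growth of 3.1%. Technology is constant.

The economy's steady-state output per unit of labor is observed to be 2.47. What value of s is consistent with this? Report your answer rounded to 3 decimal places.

s ≈ 0.310

Steady state requires s·f(k) = (n + δ)·k, i.e. s·k^α = (n + δ)·k.
Since y* = [s/(n + δ)]^(α/(1−α)), we have s/(n + δ) = (y*)^((1−α)/α) = 2.47^1.2727 = 3.1607.
Therefore s = 3.1607 × (n + δ) = 3.1607 × 0.098 = 0.3097.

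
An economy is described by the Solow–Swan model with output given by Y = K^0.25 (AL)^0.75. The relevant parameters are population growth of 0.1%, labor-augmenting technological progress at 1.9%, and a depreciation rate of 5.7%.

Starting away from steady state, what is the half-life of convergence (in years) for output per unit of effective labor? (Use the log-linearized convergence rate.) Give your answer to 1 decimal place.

t_½ ≈ 12.0 years

Near the steady state the convergence rate is λ = (1 − α)(n + g + δ).
λ = (1 − 0.25) × 0.077 = 0.75 × 0.077 = 0.05775
Half-life = ln 2 / λ = 0.6931 / 0.05775 ≈ 12.00 years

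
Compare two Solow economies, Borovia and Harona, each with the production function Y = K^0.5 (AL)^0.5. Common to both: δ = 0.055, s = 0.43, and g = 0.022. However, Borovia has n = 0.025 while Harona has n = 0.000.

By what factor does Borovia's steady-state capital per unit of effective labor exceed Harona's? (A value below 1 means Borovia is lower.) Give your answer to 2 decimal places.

k*_B / k*_H ≈ 0.57

Steady-state k* = [s/(n + g + δ)]^(1/(1−α)), so the ratio is [ (s_B/(n + g + δ)_B) / (s_H/(n + g + δ)_H) ]^2.
s_B/(n + g + δ)_B = 0.43/0.102 = 4.2157; s_H/(n + g + δ)_H = 0.43/0.077 = 5.5844.
Ratio = (4.2157/5.5844)^2 = 0.7549^2 ≈ 0.5699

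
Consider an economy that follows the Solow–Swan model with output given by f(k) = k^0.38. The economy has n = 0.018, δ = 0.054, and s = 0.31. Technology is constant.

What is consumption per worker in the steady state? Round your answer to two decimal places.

At the steady state, Δk = 0, so s·k^α = (n + δ)·k.
Rearranging, k^(1−α) = s / (n + δ).
k^0.62 = 0.31 / (0.018 + 0.054) = 0.31 / 0.072 = 4.3056
k* = 4.3056^(1/0.62) ≈ 10.5350
y* = (k*)^α = 10.5350^0.38 ≈ 2.4468
c* = (1 − s)·y* = (1 − 0.31) × 2.4468 ≈ 1.6883

c* = 1.69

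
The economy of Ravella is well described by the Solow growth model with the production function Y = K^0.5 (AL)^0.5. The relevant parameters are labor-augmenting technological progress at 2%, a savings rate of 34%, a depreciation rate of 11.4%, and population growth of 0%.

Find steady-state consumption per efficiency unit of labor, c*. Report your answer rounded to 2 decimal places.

At the steady state, Δk = 0, so s·k^α = (n + g + δ)·k.
Rearranging, k^(1−α) = s / (n + g + δ).
k^0.5 = 0.34 / (0.000 + 0.020 + 0.114) = 0.34 / 0.134 = 2.5373
k* = 2.5373^(1/0.5) ≈ 6.4379
y* = (k*)^α = 6.4379^0.5 ≈ 2.5373
c* = (1 − s)·y* = (1 − 0.34) × 2.5373 ≈ 1.6746

c* = 1.67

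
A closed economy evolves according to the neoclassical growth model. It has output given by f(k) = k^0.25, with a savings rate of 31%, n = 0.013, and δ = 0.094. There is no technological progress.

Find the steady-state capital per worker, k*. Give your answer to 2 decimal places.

k* ≈ 4.13

At the steady state, Δk = 0, so s·k^α = (n + δ)·k.
Dividing both sides by k: k^(1−α) = s / (n + δ).
k^0.75 = 0.31 / (0.013 + 0.094) = 0.31 / 0.107 = 2.8972
k* = 2.8972^(1/0.75) ≈ 4.1302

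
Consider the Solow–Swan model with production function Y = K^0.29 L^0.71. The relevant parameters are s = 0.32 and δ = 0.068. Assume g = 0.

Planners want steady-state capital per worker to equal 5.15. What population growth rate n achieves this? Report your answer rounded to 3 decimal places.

n ≈ 0.032

At the steady state, Δk = 0, so s·k^α = (n + δ)·k.
So s / (n + δ) = (k*)^(1−α) = 5.15^0.71 = 3.2017.
Therefore n + δ = s / 3.2017 = 0.32 / 3.2017 = 0.0999, so n = 0.0999 − 0.068 = 0.0319.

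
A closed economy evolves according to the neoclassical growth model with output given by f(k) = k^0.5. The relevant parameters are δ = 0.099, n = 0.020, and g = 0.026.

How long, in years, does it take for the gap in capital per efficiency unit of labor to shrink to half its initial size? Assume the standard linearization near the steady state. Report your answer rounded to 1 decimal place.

about 9.6 years

Near the steady state the convergence rate is λ = (1 − α)(n + g + δ).
λ = (1 − 0.5) × 0.145 = 0.5 × 0.145 = 0.0725
Half-life = ln 2 / λ = 0.6931 / 0.0725 ≈ 9.56 years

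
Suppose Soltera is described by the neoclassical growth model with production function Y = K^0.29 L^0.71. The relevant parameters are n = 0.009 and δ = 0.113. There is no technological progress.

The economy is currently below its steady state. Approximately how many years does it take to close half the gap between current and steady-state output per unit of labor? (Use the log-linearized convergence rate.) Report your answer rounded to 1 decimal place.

half-life ≈ 8.0 years

Near the steady state the convergence rate is λ = (1 − α)(n + δ).
λ = (1 − 0.29) × 0.122 = 0.71 × 0.122 = 0.08662
Half-life = ln 2 / λ = 0.6931 / 0.08662 ≈ 8.00 years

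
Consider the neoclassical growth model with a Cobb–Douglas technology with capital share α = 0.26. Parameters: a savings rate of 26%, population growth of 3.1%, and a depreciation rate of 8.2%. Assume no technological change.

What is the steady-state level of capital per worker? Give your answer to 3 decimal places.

In steady state, investment equals break-even investment: s·k^α = (n + δ)·k.
Rearranging, k^(1−α) = s / (n + δ).
k^0.74 = 0.26 / (0.031 + 0.082) = 0.26 / 0.113 = 2.3009
k* = 2.3009^(1/0.74) ≈ 3.0836

k* ≈ 3.084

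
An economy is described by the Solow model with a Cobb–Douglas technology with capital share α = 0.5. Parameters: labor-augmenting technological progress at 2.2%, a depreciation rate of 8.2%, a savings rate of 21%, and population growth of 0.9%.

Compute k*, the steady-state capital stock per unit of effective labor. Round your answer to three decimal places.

k* ≈ 3.454

In steady state, investment equals break-even investment: s·k^α = (n + g + δ)·k.
Rearranging, k^(1−α) = s / (n + g + δ).
k^0.5 = 0.21 / (0.009 + 0.022 + 0.082) = 0.21 / 0.113 = 1.8584
k* = 1.8584^(1/0.5) ≈ 3.4537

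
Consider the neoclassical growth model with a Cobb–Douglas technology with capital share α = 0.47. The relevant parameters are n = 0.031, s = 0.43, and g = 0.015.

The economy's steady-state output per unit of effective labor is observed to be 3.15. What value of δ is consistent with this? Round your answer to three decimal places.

Steady state requires s·f(k) = (n + g + δ)·k, i.e. s·k^α = (n + g + δ)·k.
Since y* = [s/(n + g + δ)]^(α/(1−α)), we have s/(n + g + δ) = (y*)^((1−α)/α) = 3.15^1.1277 = 3.6471.
Therefore n + g + δ = s / 3.6471 = 0.43 / 3.6471 = 0.1179, so δ = 0.1179 − 0.046 = 0.0719.

δ ≈ 0.072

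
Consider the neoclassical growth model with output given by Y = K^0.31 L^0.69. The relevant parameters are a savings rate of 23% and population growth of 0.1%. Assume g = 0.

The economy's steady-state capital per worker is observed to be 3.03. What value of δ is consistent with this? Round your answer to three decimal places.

In steady state, investment equals break-even investment: s·k^α = (n + δ)·k.
So s / (n + δ) = (k*)^(1−α) = 3.03^0.69 = 2.1488.
Therefore n + δ = s / 2.1488 = 0.23 / 2.1488 = 0.1070, so δ = 0.1070 − 0.001 = 0.1060.

δ ≈ 0.106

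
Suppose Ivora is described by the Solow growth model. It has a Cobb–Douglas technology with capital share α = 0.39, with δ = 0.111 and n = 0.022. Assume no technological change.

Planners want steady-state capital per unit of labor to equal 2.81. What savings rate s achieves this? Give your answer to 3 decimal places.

At the steady state, Δk = 0, so s·k^α = (n + δ)·k.
So s / (n + δ) = (k*)^(1−α) = 2.81^0.61 = 1.8781.
Therefore s = 1.8781 × (n + δ) = 1.8781 × 0.133 = 0.2498.

s ≈ 0.250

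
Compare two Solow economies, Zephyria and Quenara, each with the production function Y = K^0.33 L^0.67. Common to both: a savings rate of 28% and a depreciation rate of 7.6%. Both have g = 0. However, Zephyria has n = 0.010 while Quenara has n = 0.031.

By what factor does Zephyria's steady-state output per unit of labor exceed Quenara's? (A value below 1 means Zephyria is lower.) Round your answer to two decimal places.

Steady-state y* = [s/(n + δ)]^(α/(1−α)), so the ratio is [ (s_Z/(n + δ)_Z) / (s_Q/(n + δ)_Q) ]^0.4925.
s_Z/(n + δ)_Z = 0.28/0.086 = 3.2558; s_Q/(n + δ)_Q = 0.28/0.107 = 2.6168.
Ratio = (3.2558/2.6168)^0.4925 = 1.2442^0.4925 ≈ 1.1136

y*_Z / y*_Q ≈ 1.11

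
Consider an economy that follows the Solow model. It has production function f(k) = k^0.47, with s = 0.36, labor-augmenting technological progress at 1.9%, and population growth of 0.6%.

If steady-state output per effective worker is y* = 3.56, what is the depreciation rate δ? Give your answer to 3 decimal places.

Steady state requires s·f(k) = (n + g + δ)·k, i.e. s·k^α = (n + g + δ)·k.
Since y* = [s/(n + g + δ)]^(α/(1−α)), we have s/(n + g + δ) = (y*)^((1−α)/α) = 3.56^1.1277 = 4.1867.
Therefore n + g + δ = s / 4.1867 = 0.36 / 4.1867 = 0.0860, so δ = 0.0860 − 0.025 = 0.0610.

δ ≈ 0.061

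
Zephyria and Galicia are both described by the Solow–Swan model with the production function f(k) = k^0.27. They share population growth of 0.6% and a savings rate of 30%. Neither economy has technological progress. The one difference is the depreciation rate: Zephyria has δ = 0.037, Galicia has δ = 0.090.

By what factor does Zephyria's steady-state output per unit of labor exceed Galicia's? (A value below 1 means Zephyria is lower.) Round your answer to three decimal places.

ratio ≈ 1.346

Steady-state y* = [s/(n + δ)]^(α/(1−α)), so the ratio is [ (s_Z/(n + δ)_Z) / (s_G/(n + δ)_G) ]^0.3699.
s_Z/(n + δ)_Z = 0.30/0.043 = 6.9767; s_G/(n + δ)_G = 0.30/0.096 = 3.1250.
Ratio = (6.9767/3.1250)^0.3699 = 2.2325^0.3699 ≈ 1.3459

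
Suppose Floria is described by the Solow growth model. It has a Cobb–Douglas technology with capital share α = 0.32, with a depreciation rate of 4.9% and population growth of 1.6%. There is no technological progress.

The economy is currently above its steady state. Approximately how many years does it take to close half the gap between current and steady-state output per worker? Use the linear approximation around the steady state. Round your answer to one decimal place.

t_½ ≈ 15.7 years

Near the steady state the convergence rate is λ = (1 − α)(n + δ).
λ = (1 − 0.32) × 0.065 = 0.68 × 0.065 = 0.0442
Half-life = ln 2 / λ = 0.6931 / 0.0442 ≈ 15.68 years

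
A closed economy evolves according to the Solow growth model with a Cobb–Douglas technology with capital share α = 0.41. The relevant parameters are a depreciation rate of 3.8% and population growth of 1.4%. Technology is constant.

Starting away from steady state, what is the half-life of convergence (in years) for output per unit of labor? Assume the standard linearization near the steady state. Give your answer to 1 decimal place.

t_½ ≈ 22.6 years

Near the steady state the convergence rate is λ = (1 − α)(n + δ).
λ = (1 − 0.41) × 0.052 = 0.59 × 0.052 = 0.03068
Half-life = ln 2 / λ = 0.6931 / 0.03068 ≈ 22.59 years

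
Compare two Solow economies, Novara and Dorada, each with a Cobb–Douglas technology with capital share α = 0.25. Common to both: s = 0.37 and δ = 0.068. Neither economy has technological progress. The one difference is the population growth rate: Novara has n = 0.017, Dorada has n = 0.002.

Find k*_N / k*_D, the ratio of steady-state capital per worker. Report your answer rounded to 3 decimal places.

Steady-state k* = [s/(n + δ)]^(1/(1−α)), so the ratio is [ (s_N/(n + δ)_N) / (s_D/(n + δ)_D) ]^1.3333.
s_N/(n + δ)_N = 0.37/0.085 = 4.3529; s_D/(n + δ)_D = 0.37/0.070 = 5.2857.
Ratio = (4.3529/5.2857)^1.3333 = 0.8235^1.3333 ≈ 0.7719

ratio ≈ 0.772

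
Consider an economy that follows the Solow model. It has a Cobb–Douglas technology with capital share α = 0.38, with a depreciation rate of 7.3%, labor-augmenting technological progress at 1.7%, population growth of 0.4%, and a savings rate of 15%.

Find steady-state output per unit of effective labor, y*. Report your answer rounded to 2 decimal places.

At the steady state, Δk = 0, so s·k^α = (n + g + δ)·k.
Dividing both sides by k: k^(1−α) = s / (n + g + δ).
k^0.62 = 0.15 / (0.004 + 0.017 + 0.073) = 0.15 / 0.094 = 1.5957
k* = 1.5957^(1/0.62) ≈ 2.1249
y* = (k*)^α = 2.1249^0.38 ≈ 1.3316

y* = 1.33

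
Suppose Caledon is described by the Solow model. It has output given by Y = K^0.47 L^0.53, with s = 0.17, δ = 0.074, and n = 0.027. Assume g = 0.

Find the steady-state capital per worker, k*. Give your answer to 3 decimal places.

k* ≈ 2.671

Steady state requires s·f(k) = (n + δ)·k, i.e. s·k^α = (n + δ)·k.
Dividing both sides by k: k^(1−α) = s / (n + δ).
k^0.53 = 0.17 / (0.027 + 0.074) = 0.17 / 0.101 = 1.6832
k* = 1.6832^(1/0.53) ≈ 2.6710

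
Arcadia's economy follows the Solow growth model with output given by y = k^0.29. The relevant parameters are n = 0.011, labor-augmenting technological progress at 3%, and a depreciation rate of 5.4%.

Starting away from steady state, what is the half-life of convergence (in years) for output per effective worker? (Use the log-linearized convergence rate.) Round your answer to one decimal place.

Near the steady state the convergence rate is λ = (1 − α)(n + g + δ).
λ = (1 − 0.29) × 0.095 = 0.71 × 0.095 = 0.06745
Half-life = ln 2 / λ = 0.6931 / 0.06745 ≈ 10.28 years

half-life ≈ 10.3 years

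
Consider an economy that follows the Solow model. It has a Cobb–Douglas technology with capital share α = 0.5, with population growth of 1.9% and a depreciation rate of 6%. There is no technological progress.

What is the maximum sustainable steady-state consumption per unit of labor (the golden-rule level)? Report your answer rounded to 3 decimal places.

c_gold ≈ 3.165

At the golden rule, f'(k) = n + δ, so α·k^(α−1) = n + δ and k_gold = (α/(n + δ))^(1/(1−α)).
k_gold = (0.5/0.079)^(1/0.5) = 6.3291^2 ≈ 40.0575
c_gold = f(k_gold) − (n + δ)·k_gold = 6.3291 − 0.079×40.0575 ≈ 3.1646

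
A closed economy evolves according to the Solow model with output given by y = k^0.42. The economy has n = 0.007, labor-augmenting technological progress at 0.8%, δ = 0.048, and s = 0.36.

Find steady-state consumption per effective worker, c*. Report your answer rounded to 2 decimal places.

Steady state requires s·f(k) = (n + g + δ)·k, i.e. s·k^α = (n + g + δ)·k.
Dividing both sides by k: k^(1−α) = s / (n + g + δ).
k^0.58 = 0.36 / (0.007 + 0.008 + 0.048) = 0.36 / 0.063 = 5.7143
k* = 5.7143^(1/0.58) ≈ 20.1887
y* = (k*)^α = 20.1887^0.42 ≈ 3.5330
c* = (1 − s)·y* = (1 − 0.36) × 3.5330 ≈ 2.2611

c* ≈ 2.26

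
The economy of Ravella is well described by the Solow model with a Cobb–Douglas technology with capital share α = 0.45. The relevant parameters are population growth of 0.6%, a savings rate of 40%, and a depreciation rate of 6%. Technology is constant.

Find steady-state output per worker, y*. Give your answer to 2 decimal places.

y* ≈ 4.37

Steady state requires s·f(k) = (n + δ)·k, i.e. s·k^α = (n + δ)·k.
Rearranging, k^(1−α) = s / (n + δ).
k^0.55 = 0.40 / (0.006 + 0.060) = 0.40 / 0.066 = 6.0606
k* = 6.0606^(1/0.55) ≈ 26.4701
y* = (k*)^α = 26.4701^0.45 ≈ 4.3676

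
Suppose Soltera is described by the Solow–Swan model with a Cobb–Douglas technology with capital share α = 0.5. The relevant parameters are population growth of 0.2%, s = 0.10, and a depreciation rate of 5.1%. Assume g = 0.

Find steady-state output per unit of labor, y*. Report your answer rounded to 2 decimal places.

y* = 1.89

In steady state, investment equals break-even investment: s·k^α = (n + δ)·k.
Dividing both sides by k: k^(1−α) = s / (n + δ).
k^0.5 = 0.10 / (0.002 + 0.051) = 0.10 / 0.053 = 1.8868
k* = 1.8868^(1/0.5) ≈ 3.5600
y* = (k*)^α = 3.5600^0.5 ≈ 1.8868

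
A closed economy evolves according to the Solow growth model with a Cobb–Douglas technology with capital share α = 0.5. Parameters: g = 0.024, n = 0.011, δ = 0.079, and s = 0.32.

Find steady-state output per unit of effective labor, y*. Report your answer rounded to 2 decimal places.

y* = 2.81

Steady state requires s·f(k) = (n + g + δ)·k, i.e. s·k^α = (n + g + δ)·k.
Dividing both sides by k: k^(1−α) = s / (n + g + δ).
k^0.5 = 0.32 / (0.011 + 0.024 + 0.079) = 0.32 / 0.114 = 2.8070
k* = 2.8070^(1/0.5) ≈ 7.8792
y* = (k*)^α = 7.8792^0.5 ≈ 2.8070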